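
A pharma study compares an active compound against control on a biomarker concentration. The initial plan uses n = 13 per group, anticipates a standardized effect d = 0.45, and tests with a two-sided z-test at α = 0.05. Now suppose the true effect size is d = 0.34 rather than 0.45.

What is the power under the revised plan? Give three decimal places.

With d = 0.34: δ = d·√(n/2) = 0.34 × √(13/2) = 0.8668. Critical value z_{0.025} = 1.960.
Revised power = Φ(δ − 1.960) + Φ(−δ − 1.960) = Φ(-1.093) + Φ(-2.827) = 0.1372 + 0.0024 = 0.1395.

Power ≈ 0.140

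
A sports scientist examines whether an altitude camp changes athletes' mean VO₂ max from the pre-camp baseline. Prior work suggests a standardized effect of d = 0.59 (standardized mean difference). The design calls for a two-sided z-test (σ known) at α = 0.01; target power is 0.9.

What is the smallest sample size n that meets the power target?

Set Φ(δ − 2.576) = 0.9; then δ − 2.576 = Φ⁻¹(0.9) = 1.282, giving δ = 3.857.
(The Φ(−δ − z_{α/2}) term is vanishingly small for δ > 0 and is dropped in the standard sample-size formula.)
δ = d·√n ⇒ n = (δ/d)² = (3.857 / 0.59)² = 42.74.
Rounding up, n = 43.

n = 43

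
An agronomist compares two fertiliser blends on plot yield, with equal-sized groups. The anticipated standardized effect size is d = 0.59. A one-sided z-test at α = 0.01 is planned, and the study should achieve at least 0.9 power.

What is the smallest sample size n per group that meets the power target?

n = 75 per group

For power 0.9 need Φ(δ − z_{0.01}) = 0.9, so δ = z_{0.01} + z_{0.10} = 2.326 + 1.282 = 3.608.
δ = d·√(n/2) ⇒ n = 2(δ/d)² = 2 × (3.608 / 0.59)² = 74.79.
Round up to the next whole unit.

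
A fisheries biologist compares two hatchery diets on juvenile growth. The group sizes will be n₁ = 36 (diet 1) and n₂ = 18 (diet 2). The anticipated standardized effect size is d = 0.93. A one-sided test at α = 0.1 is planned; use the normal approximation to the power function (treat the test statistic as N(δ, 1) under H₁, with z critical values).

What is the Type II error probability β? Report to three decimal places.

Noncentrality parameter: δ = d / √(1/n₁ + 1/n₂) = 0.93 / √(1/36 + 1/18) = 3.2216
Critical value for a one-sided test at α = 0.1: z_α = 1.282.
Power = Φ(δ − 1.282) = Φ(1.940) = 0.9738.
Type II error: β = 1 − power = 1 − 0.9738 = 0.0262.

β ≈ 0.026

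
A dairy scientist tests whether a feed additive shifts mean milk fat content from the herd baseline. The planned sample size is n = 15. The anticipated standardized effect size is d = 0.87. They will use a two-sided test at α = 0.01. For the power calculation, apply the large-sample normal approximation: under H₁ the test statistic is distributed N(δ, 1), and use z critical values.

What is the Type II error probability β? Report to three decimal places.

Noncentrality parameter: δ = d·√n = 0.87 × √15 = 3.3695
Two-sided α = 0.01 → critical value z_{0.005} = 2.576.
Power = Φ(δ − 2.576) + Φ(−δ − 2.576) = Φ(0.794) + Φ(-5.945) = 0.7863 + 0.0000 = 0.7863.
Type II error: β = 1 − power = 1 − 0.7863 = 0.2137.

β ≈ 0.214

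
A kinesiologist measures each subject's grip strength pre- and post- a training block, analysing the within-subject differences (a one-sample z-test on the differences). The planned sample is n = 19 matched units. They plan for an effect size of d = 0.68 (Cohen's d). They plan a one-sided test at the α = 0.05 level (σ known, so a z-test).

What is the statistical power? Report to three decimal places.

Noncentrality parameter: δ = d·√n = 0.68 × √19 = 2.9641
Critical value for a one-sided test at α = 0.05: z_α = 1.645.
Power = P(Z > 1.645 − δ) = Φ(1.319) = 0.9064.

Power ≈ 0.906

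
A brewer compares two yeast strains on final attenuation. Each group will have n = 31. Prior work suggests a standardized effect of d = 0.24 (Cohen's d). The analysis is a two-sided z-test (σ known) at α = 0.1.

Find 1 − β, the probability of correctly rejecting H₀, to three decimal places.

Noncentrality parameter: δ = d·√(n/2) = 0.24 × √(31/2) = 0.9449
Two-sided α = 0.1 → critical value z_{0.05} = 1.645.
Power = Φ(δ − 1.645) + Φ(−δ − 1.645) = Φ(-0.700) + Φ(-2.590) = 0.2420 + 0.0048 = 0.2468.

Power ≈ 0.247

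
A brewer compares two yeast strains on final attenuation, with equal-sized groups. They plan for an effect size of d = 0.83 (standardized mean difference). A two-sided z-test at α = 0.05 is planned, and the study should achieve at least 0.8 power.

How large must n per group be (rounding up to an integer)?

Set Φ(δ − 1.960) = 0.8; then δ − 1.960 = Φ⁻¹(0.8) = 0.842, giving δ = 2.802.
(The Φ(−δ − z_{α/2}) term is vanishingly small for δ > 0 and is dropped in the standard sample-size formula.)
δ = d·√(n/2) ⇒ n = 2(δ/d)² = 2 × (2.802 / 0.83)² = 22.79.
Rounding up, n = 23 per group.

n = 23 per group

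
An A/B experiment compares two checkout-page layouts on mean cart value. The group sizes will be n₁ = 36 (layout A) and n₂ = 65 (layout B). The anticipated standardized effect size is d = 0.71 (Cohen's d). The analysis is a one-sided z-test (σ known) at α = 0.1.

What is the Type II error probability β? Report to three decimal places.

Noncentrality parameter: δ = d / √(1/n₁ + 1/n₂) = 0.71 / √(1/36 + 1/65) = 3.4175
Critical value for a one-sided test at α = 0.1: z_α = 1.282.
Power = Φ(δ − 1.282) = Φ(2.136) = 0.9837.
Type II error: β = 1 − power = 1 − 0.9837 = 0.0163.

β ≈ 0.016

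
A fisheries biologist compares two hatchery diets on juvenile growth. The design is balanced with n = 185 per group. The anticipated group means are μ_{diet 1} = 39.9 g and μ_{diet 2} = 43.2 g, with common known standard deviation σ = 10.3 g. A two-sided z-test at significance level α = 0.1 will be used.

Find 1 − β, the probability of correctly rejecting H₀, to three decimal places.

Standardized effect: d = |μ_{diet 1} − μ_{diet 2}| / σ = |39.9 − 43.2| / 10.3 = 0.3204
Noncentrality parameter: δ = d·√(n/2) = 0.3204 × √(185/2) = 3.0814
Critical value for a two-sided test at α = 0.1: z_{α/2} = 1.645.
Power = Φ(δ − 1.645) + Φ(−δ − 1.645) = Φ(1.437) + Φ(-4.726) = 0.9246 + 0.0000 = 0.9246.

Power ≈ 0.925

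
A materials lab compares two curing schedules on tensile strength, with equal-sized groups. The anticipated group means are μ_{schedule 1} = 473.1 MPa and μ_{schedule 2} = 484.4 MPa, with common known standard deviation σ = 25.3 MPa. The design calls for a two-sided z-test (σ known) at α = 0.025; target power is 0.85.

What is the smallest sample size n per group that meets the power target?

n = 108 per group

Standardized effect: d = |μ_{schedule 1} − μ_{schedule 2}| / σ = |473.1 − 484.4| / 25.3 = 0.4466
Set Φ(δ − 2.241) = 0.85; then δ − 2.241 = Φ⁻¹(0.85) = 1.036, giving δ = 3.278.
(The Φ(−δ − z_{α/2}) term is vanishingly small for δ > 0 and is dropped in the standard sample-size formula.)
δ = d·√(n/2) ⇒ n = 2(δ/d)² = 2 × (3.278 / 0.4466)² = 107.72.
Rounding up, n = 108 per group.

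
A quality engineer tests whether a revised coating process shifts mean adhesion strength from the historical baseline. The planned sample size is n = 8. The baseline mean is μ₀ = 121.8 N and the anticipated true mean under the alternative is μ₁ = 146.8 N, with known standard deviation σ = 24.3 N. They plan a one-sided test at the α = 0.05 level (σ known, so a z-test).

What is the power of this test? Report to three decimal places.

Power ≈ 0.897

Standardized effect: d = |μ₁ − μ₀| / σ = |146.8 − 121.8| / 24.3 = 1.0288
Noncentrality parameter: δ = d·√n = 1.0288 × √8 = 2.9099
Critical value for a one-sided test at α = 0.05: z_α = 1.645.
Power = P(Z > 1.645 − δ) = Φ(1.265) = 0.8971.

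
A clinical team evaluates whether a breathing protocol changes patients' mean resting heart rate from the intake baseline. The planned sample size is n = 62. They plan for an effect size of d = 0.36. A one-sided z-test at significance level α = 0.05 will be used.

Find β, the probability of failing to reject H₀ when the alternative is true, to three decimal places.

Noncentrality parameter: δ = d·√n = 0.36 × √62 = 2.8346
One-sided α = 0.05 → critical value z_{0.05} = 1.645.
Power = Φ(δ − 1.645) = Φ(1.190) = 0.8829.
Type II error: β = 1 − power = 1 − 0.8829 = 0.1171.

β ≈ 0.117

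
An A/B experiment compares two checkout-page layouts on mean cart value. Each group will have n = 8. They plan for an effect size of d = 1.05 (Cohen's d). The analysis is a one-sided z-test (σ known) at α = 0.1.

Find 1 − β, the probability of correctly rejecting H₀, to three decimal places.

Noncentrality parameter: δ = d·√(n/2) = 1.05 × √(8/2) = 2.1000
Critical value for a one-sided test at α = 0.1: z_α = 1.282.
Power = P(Z > 1.282 − δ) = Φ(0.818) = 0.7934.

Power ≈ 0.793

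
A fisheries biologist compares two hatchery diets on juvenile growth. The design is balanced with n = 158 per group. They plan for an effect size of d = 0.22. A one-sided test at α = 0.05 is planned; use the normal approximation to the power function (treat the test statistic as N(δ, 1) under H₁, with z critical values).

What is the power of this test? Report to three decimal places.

Power ≈ 0.622

Noncentrality parameter: δ = d·√(n/2) = 0.22 × √(158/2) = 1.9554
One-sided α = 0.05 → critical value z_{0.05} = 1.645.
Power = P(Z > 1.645 − δ) = Φ(0.311) = 0.6219.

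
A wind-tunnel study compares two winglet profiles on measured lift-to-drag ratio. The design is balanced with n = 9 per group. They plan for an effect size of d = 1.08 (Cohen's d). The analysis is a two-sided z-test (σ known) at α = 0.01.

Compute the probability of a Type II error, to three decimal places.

β ≈ 0.612

Noncentrality parameter: δ = d·√(n/2) = 1.08 × √(9/2) = 2.2910
Two-sided α = 0.01 → critical value z_{0.005} = 2.576.
Power = Φ(δ − 2.576) + Φ(−δ − 2.576) = Φ(-0.285) + Φ(-4.867) = 0.3879 + 0.0000 = 0.3879.
Type II error: β = 1 − power = 1 − 0.3879 = 0.6121.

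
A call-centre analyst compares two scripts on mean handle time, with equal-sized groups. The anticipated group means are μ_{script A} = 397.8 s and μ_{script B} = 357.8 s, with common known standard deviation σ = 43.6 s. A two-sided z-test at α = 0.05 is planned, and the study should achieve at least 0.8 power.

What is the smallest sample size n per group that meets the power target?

n = 19 per group

Standardized effect: d = |μ_{script A} − μ_{script B}| / σ = |397.8 − 357.8| / 43.6 = 0.9174
Set Φ(δ − 1.960) = 0.8; then δ − 1.960 = Φ⁻¹(0.8) = 0.842, giving δ = 2.802.
(For δ > 0 the lower-tail rejection region contributes negligibly to power, so the one-term inversion is standard.)
δ = d·√(n/2) ⇒ n = 2(δ/d)² = 2 × (2.802 / 0.9174)² = 18.65.
Round up to the next whole unit.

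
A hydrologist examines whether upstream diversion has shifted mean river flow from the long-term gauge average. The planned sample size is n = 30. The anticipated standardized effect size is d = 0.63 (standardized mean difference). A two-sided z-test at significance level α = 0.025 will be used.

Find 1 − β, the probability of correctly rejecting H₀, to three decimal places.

Noncentrality parameter: δ = d·√n = 0.63 × √30 = 3.4507
Critical value for a two-sided test at α = 0.025: z_{α/2} = 2.241.
Power = Φ(δ − 2.241) + Φ(−δ − 2.241) = Φ(1.209) + Φ(-5.692) = 0.8867 + 0.0000 = 0.8867.

Power ≈ 0.887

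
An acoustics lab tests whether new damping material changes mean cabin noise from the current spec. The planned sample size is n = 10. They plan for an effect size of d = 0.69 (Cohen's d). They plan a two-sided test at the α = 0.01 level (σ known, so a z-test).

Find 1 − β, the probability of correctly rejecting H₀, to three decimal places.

Noncentrality parameter: δ = d·√n = 0.69 × √10 = 2.1820
Critical value for a two-sided test at α = 0.01: z_{α/2} = 2.576.
Power = Φ(δ − 2.576) + Φ(−δ − 2.576) = Φ(-0.394) + Φ(-4.758) = 0.3468 + 0.0000 = 0.3468.

Power ≈ 0.347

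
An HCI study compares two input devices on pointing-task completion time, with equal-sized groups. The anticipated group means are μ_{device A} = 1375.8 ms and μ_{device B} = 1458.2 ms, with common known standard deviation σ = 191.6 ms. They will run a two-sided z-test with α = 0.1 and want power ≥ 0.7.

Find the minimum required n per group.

n = 51 per group

Standardized effect: d = |μ_{device A} − μ_{device B}| / σ = |1375.8 − 1458.2| / 191.6 = 0.4301
Set Φ(δ − 1.645) = 0.7; then δ − 1.645 = Φ⁻¹(0.7) = 0.524, giving δ = 2.169.
(The Φ(−δ − z_{α/2}) term is vanishingly small for δ > 0 and is dropped in the standard sample-size formula.)
δ = d·√(n/2) ⇒ n = 2(δ/d)² = 2 × (2.169 / 0.4301)² = 50.88.
Rounding up, n = 51 per group.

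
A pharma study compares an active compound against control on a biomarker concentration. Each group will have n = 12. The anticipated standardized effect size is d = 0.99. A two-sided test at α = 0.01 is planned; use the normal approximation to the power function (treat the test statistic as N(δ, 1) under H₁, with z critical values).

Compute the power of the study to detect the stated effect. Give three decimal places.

Power ≈ 0.440

Noncentrality parameter: δ = d·√(n/2) = 0.99 × √(12/2) = 2.4250
Two-sided α = 0.01 → critical value z_{0.005} = 2.576.
Power = Φ(δ − 2.576) + Φ(−δ − 2.576) = Φ(-0.151) + Φ(-5.001) = 0.4401 + 0.0000 = 0.4401.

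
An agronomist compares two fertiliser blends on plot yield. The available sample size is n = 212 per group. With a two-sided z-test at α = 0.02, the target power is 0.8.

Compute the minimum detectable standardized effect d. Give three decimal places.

d ≈ 0.308

Need Φ(δ − 2.326) = 0.8, so δ = 2.326 + 0.842 = 3.168.
(The second rejection-region term Φ(−δ − z_{α/2}) is negligible and dropped.)
δ = d·√(n/2) ⇒ d = δ/√(n/2) = 3.168/√(212/2) = 0.3077.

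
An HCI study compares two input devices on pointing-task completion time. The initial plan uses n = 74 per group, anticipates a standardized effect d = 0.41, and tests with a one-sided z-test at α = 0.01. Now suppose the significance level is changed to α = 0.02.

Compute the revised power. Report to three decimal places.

Power ≈ 0.670

δ = d·√(n/2) = 0.41 × √(74/2) = 2.4939 (unchanged). New critical value: z_{0.02} = 2.054.
Revised power = P(Z > 2.054 − δ) = Φ(0.440) = 0.6701.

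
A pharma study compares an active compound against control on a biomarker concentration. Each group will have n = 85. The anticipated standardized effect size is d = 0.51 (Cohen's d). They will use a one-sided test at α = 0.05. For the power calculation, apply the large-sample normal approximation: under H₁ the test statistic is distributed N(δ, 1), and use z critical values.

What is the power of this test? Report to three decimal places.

Power ≈ 0.954

Noncentrality parameter: δ = d·√(n/2) = 0.51 × √(85/2) = 3.3248
One-sided α = 0.05 → critical value z_{0.05} = 1.645.
Power = Φ(δ − 1.645) = Φ(1.680) = 0.9535.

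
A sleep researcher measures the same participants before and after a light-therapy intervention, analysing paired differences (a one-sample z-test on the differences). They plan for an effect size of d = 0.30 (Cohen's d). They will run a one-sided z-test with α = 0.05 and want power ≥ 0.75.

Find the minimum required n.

Set Φ(δ − 1.645) = 0.75; then δ − 1.645 = Φ⁻¹(0.75) = 0.674, giving δ = 2.319.
δ = d·√n ⇒ n = (δ/d)² = (2.319 / 0.30)² = 59.77.
Round up to the next whole unit.

n = 60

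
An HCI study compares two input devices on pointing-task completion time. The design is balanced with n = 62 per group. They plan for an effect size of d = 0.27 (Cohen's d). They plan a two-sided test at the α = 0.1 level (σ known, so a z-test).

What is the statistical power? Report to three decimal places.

Noncentrality parameter: δ = d·√(n/2) = 0.27 × √(62/2) = 1.5033
Two-sided α = 0.1 → critical value z_{0.05} = 1.645.
Power = Φ(δ − 1.645) + Φ(−δ − 1.645) = Φ(-0.142) + Φ(-3.148) = 0.4437 + 0.0008 = 0.4445.

Power ≈ 0.445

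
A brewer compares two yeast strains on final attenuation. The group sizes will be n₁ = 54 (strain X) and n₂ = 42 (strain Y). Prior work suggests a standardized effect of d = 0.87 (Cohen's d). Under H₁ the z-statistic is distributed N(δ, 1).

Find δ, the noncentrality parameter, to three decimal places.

δ = d / √(1/n₁ + 1/n₂) = 0.87 / √(1/54 + 1/42) = 4.2287

δ ≈ 4.229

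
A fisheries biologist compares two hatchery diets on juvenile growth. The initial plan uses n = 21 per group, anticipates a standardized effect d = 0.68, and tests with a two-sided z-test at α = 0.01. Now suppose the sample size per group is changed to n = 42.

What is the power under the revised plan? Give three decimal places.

Power ≈ 0.706

With n = 42 per group: δ = d·√(n/2) = 0.68 × √(42/2) = 3.1162. Critical value z_{0.005} = 2.576.
Revised power = Φ(δ − 2.576) + Φ(−δ − 2.576) = Φ(0.540) + Φ(-5.692) = 0.7055 + 0.0000 = 0.7055.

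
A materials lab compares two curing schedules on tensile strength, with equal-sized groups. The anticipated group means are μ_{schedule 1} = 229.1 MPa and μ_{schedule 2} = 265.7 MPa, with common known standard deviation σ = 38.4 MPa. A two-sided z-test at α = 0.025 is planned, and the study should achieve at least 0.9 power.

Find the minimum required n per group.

n = 28 per group

Standardized effect: d = |μ_{schedule 1} − μ_{schedule 2}| / σ = |229.1 − 265.7| / 38.4 = 0.9531
For power 0.9 need Φ(δ − z_{0.0125}) = 0.9, so δ = z_{0.0125} + z_{0.10} = 2.241 + 1.282 = 3.523.
(The Φ(−δ − z_{α/2}) term is vanishingly small for δ > 0 and is dropped in the standard sample-size formula.)
δ = d·√(n/2) ⇒ n = 2(δ/d)² = 2 × (3.523 / 0.9531)² = 27.32.
Round up to the next whole unit.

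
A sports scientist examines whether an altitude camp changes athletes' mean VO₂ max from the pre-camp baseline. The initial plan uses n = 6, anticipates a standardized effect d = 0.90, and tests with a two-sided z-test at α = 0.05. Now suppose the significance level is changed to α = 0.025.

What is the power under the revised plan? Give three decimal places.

Power ≈ 0.485

δ = d·√n = 0.90 × √6 = 2.2045 (unchanged). New critical value: z_{0.0125} = 2.241.
Revised power = Φ(δ − 2.241) + Φ(−δ − 2.241) = Φ(-0.037) + Φ(-4.446) = 0.4853 + 0.0000 = 0.4853.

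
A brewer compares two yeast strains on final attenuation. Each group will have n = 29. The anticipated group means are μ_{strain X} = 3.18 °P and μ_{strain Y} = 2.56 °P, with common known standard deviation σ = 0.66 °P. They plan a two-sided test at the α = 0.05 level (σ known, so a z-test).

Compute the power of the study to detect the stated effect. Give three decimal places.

Standardized effect: d = |μ_{strain X} − μ_{strain Y}| / σ = |3.18 − 2.56| / 0.66 = 0.9394
Noncentrality parameter: δ = d·√(n/2) = 0.9394 × √(29/2) = 3.5771
Critical value for a two-sided test at α = 0.05: z_{α/2} = 1.960.
Power = Φ(δ − 1.960) + Φ(−δ − 1.960) = Φ(1.617) + Φ(-5.537) = 0.9471 + 0.0000 = 0.9471.

Power ≈ 0.947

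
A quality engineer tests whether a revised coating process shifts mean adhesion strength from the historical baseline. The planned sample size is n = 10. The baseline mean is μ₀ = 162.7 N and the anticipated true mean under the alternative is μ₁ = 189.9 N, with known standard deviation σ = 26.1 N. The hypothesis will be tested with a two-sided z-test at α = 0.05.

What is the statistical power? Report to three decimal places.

Power ≈ 0.909

Standardized effect: d = |μ₁ − μ₀| / σ = |189.9 − 162.7| / 26.1 = 1.0421
Noncentrality parameter: λ = d·√n = 1.0421 × √10 = 3.2956
Two-sided α = 0.05 → critical value z_{0.025} = 1.960.
Power = Φ(λ − 1.960) + Φ(−λ − 1.960) = Φ(1.336) + Φ(-5.256) = 0.9092 + 0.0000 = 0.9092.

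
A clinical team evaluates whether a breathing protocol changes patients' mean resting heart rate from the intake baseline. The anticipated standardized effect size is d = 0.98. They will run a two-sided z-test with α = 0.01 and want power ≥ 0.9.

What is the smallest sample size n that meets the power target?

n = 16

For power 0.9 need Φ(δ − z_{0.005}) = 0.9, so δ = z_{0.005} + z_{0.10} = 2.576 + 1.282 = 3.857.
(For δ > 0 the lower-tail rejection region contributes negligibly to power, so the one-term inversion is standard.)
δ = d·√n ⇒ n = (δ/d)² = (3.857 / 0.98)² = 15.49.
Round up to the next whole unit.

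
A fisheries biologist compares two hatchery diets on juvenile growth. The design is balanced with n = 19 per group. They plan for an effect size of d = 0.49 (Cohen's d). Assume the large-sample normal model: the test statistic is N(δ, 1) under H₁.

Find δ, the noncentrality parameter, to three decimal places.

δ ≈ 1.510

The noncentrality parameter scales effect size by the design's sample-size factor: δ = d·√(n/2) = 0.49 × √(19/2) = 1.5103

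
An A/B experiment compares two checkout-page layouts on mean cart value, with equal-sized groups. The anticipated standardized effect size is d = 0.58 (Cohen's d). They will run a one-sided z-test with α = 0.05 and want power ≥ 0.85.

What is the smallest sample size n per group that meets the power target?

n = 43 per group

Set Φ(δ − 1.645) = 0.85; then δ − 1.645 = Φ⁻¹(0.85) = 1.036, giving δ = 2.681.
δ = d·√(n/2) ⇒ n = 2(δ/d)² = 2 × (2.681 / 0.58)² = 42.74.
Rounding up, n = 43 per group.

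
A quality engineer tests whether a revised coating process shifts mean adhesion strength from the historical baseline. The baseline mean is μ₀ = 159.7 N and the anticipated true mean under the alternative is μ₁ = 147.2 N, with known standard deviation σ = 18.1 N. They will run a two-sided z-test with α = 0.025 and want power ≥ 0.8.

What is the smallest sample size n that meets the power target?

n = 20

Standardized effect: d = |μ₁ − μ₀| / σ = |147.2 − 159.7| / 18.1 = 0.6906
Set Φ(δ − 2.241) = 0.8; then δ − 2.241 = Φ⁻¹(0.8) = 0.842, giving δ = 3.083.
(The Φ(−δ − z_{α/2}) term is vanishingly small for δ > 0 and is dropped in the standard sample-size formula.)
δ = d·√n ⇒ n = (δ/d)² = (3.083 / 0.6906)² = 19.93.
Round up to the next whole unit.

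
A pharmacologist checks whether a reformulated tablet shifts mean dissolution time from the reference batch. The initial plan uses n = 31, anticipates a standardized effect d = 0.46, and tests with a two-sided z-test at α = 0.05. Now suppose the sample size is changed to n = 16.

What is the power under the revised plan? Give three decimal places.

With n = 16: δ = d·√n = 0.46 × √16 = 1.8400. Critical value z_{0.025} = 1.960.
Revised power = Φ(δ − 1.960) + Φ(−δ − 1.960) = Φ(-0.120) + Φ(-3.800) = 0.4523 + 0.0001 = 0.4523.

Power ≈ 0.452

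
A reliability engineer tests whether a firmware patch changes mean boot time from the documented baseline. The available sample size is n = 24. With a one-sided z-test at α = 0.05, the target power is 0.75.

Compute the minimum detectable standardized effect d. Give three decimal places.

Required noncentrality: δ = z_{0.05} + z_{0.25} = 1.645 + 0.674 = 2.319.
δ = d·√n ⇒ d = δ/√n = 2.319/√24 = 0.4734.

d ≈ 0.473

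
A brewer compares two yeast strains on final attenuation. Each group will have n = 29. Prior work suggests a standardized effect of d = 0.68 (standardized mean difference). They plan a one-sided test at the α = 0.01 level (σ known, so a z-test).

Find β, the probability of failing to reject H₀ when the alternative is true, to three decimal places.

Noncentrality parameter: δ = d·√(n/2) = 0.68 × √(29/2) = 2.5894
One-sided α = 0.01 → critical value z_{0.01} = 2.326.
Power = Φ(δ − 2.326) = Φ(0.263) = 0.6037.
Type II error: β = 1 − power = 1 − 0.6037 = 0.3963.

β ≈ 0.396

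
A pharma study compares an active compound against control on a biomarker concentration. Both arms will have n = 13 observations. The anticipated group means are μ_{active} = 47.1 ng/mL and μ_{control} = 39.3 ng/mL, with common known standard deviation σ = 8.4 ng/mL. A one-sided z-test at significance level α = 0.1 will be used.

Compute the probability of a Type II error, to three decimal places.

Standardized effect: d = |μ_{active} − μ_{control}| / σ = |47.1 − 39.3| / 8.4 = 0.9286
Noncentrality parameter: δ = d·√(n/2) = 0.9286 × √(13/2) = 2.3674
One-sided α = 0.1 → critical value z_{0.1} = 1.282.
Power = Φ(δ − 1.282) = Φ(1.086) = 0.8612.
Type II error: β = 1 − power = 1 − 0.8612 = 0.1388.

β ≈ 0.139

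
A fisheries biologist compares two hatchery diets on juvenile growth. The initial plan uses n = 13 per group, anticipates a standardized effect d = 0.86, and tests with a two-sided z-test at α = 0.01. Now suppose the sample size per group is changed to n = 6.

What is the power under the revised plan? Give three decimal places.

Power ≈ 0.139

With n = 6 per group: δ = d·√(n/2) = 0.86 × √(6/2) = 1.4896. Critical value z_{0.005} = 2.576.
Revised power = Φ(δ − 2.576) + Φ(−δ − 2.576) = Φ(-1.086) + Φ(-4.065) = 0.1387 + 0.0000 = 0.1387.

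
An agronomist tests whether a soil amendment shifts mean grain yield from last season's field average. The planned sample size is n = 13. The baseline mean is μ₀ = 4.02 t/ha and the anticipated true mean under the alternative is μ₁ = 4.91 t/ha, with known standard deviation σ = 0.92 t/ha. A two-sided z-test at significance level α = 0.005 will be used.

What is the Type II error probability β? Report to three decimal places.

β ≈ 0.248

Standardized effect: d = |μ₁ − μ₀| / σ = |4.91 − 4.02| / 0.92 = 0.9674
Noncentrality parameter: δ = d·√n = 0.9674 × √13 = 3.4880
Critical value for a two-sided test at α = 0.005: z_{α/2} = 2.807.
Power = Φ(δ − 2.807) + Φ(−δ − 2.807) = Φ(0.681) + Φ(-6.295) = 0.7520 + 0.0000 = 0.7520.
Type II error: β = 1 − power = 1 − 0.7520 = 0.2480.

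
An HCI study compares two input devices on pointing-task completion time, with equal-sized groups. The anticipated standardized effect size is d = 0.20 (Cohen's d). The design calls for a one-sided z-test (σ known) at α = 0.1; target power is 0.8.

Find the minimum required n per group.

n = 226 per group

Set Φ(δ − 1.282) = 0.8; then δ − 1.282 = Φ⁻¹(0.8) = 0.842, giving δ = 2.123.
δ = d·√(n/2) ⇒ n = 2(δ/d)² = 2 × (2.123 / 0.20)² = 225.39.
Rounding up, n = 226 per group.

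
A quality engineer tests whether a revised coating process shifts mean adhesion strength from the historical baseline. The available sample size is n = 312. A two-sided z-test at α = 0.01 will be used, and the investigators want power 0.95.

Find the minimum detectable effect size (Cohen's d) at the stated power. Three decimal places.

Required noncentrality: δ = z_{0.005} + z_{0.05} = 2.576 + 1.645 = 4.221.
(The second rejection-region term Φ(−δ − z_{α/2}) is negligible and dropped.)
δ = d·√n ⇒ d = δ/√n = 4.221/√312 = 0.2389.

d ≈ 0.239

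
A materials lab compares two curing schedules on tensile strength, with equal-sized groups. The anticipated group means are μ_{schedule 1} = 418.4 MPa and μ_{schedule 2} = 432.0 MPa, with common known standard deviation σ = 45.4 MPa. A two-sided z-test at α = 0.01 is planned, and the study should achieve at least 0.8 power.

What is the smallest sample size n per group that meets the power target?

Standardized effect: d = |μ_{schedule 1} − μ_{schedule 2}| / σ = |418.4 − 432.0| / 45.4 = 0.2996
For power 0.8 need Φ(δ − z_{0.005}) = 0.8, so δ = z_{0.005} + z_{0.20} = 2.576 + 0.842 = 3.417.
(For δ > 0 the lower-tail rejection region contributes negligibly to power, so the one-term inversion is standard.)
δ = d·√(n/2) ⇒ n = 2(δ/d)² = 2 × (3.417 / 0.2996)² = 260.30.
Round up to the next whole unit.

n = 261 per group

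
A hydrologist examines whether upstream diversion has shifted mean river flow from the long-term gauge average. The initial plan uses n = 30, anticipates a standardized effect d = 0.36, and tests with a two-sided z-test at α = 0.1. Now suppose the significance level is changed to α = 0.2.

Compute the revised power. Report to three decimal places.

δ = d·√n = 0.36 × √30 = 1.9718 (unchanged). New critical value: z_{0.1} = 1.282.
Revised power = Φ(δ − 1.282) + Φ(−δ − 1.282) = Φ(0.690) + Φ(-3.253) = 0.7550 + 0.0006 = 0.7556.

Power ≈ 0.756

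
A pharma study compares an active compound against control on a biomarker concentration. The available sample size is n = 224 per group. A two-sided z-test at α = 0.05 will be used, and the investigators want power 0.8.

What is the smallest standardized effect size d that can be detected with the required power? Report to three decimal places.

d ≈ 0.265

Required noncentrality: δ = z_{0.025} + z_{0.20} = 1.960 + 0.842 = 2.802.
(The second rejection-region term Φ(−δ − z_{α/2}) is negligible and dropped.)
δ = d·√(n/2) ⇒ d = δ/√(n/2) = 2.802/√(224/2) = 0.2647.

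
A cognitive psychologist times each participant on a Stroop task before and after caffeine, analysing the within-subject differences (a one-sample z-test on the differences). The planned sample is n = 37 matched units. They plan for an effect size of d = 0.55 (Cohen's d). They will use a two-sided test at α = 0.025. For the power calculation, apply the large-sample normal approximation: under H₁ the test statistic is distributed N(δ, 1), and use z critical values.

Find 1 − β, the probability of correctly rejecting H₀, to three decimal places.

Power ≈ 0.865

Noncentrality parameter: λ = d·√n = 0.55 × √37 = 3.3455
Two-sided α = 0.025 → critical value z_{0.0125} = 2.241.
Power = Φ(λ − 2.241) + Φ(−λ − 2.241) = Φ(1.104) + Φ(-5.587) = 0.8652 + 0.0000 = 0.8652.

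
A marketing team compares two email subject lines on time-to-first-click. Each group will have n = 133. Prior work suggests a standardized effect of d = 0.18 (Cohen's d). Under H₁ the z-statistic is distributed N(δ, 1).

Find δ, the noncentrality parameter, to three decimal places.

δ ≈ 1.468

The noncentrality parameter scales effect size by the design's sample-size factor: δ = d·√(n/2) = 0.18 × √(133/2) = 1.4679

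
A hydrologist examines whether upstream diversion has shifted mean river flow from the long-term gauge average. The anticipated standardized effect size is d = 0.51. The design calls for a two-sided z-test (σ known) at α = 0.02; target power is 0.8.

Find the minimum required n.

n = 39

For power 0.8 need Φ(δ − z_{0.01}) = 0.8, so δ = z_{0.01} + z_{0.20} = 2.326 + 0.842 = 3.168.
(For δ > 0 the lower-tail rejection region contributes negligibly to power, so the one-term inversion is standard.)
δ = d·√n ⇒ n = (δ/d)² = (3.168 / 0.51)² = 38.59.
Rounding up, n = 39.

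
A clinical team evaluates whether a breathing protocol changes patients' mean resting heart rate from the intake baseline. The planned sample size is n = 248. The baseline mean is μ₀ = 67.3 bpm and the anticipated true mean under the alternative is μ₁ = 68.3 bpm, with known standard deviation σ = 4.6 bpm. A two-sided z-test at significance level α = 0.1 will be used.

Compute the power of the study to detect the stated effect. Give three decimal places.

Power ≈ 0.962

Standardized effect: d = |μ₁ − μ₀| / σ = |68.3 − 67.3| / 4.6 = 0.2174
Noncentrality parameter: δ = d·√n = 0.2174 × √248 = 3.4235
Critical value for a two-sided test at α = 0.1: z_{α/2} = 1.645.
Power = Φ(δ − 1.645) + Φ(−δ − 1.645) = Φ(1.779) + Φ(-5.068) = 0.9623 + 0.0000 = 0.9623.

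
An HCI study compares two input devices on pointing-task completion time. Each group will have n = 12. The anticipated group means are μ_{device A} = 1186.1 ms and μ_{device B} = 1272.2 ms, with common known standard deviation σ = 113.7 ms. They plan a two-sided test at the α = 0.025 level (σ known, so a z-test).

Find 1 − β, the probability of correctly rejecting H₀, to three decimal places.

Standardized effect: d = |μ_{device A} − μ_{device B}| / σ = |1186.1 − 1272.2| / 113.7 = 0.7573
Noncentrality parameter: δ = d·√(n/2) = 0.7573 × √(12/2) = 1.8549
Critical value for a two-sided test at α = 0.025: z_{α/2} = 2.241.
Power = Φ(δ − 2.241) + Φ(−δ − 2.241) = Φ(-0.387) + Φ(-4.096) = 0.3496 + 0.0000 = 0.3496.

Power ≈ 0.350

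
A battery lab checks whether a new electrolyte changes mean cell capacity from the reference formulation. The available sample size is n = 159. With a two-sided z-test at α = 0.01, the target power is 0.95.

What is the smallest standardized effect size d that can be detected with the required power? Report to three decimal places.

d ≈ 0.335

Required noncentrality: δ = z_{0.005} + z_{0.05} = 2.576 + 1.645 = 4.221.
(The second rejection-region term Φ(−δ − z_{α/2}) is negligible and dropped.)
δ = d·√n ⇒ d = δ/√n = 4.221/√159 = 0.3347.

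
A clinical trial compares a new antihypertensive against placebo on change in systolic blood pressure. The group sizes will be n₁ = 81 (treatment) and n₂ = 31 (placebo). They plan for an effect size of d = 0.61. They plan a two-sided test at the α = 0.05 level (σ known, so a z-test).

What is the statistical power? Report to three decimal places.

Power ≈ 0.823

Noncentrality parameter: δ = d / √(1/n₁ + 1/n₂) = 0.61 / √(1/81 + 1/31) = 2.8883
Two-sided α = 0.05 → critical value z_{0.025} = 1.960.
Power = Φ(δ − 1.960) + Φ(−δ − 1.960) = Φ(0.928) + Φ(-4.848) = 0.8234 + 0.0000 = 0.8234.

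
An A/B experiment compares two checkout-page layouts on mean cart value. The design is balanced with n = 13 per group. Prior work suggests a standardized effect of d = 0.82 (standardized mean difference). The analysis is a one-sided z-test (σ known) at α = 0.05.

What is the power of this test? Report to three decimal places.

Power ≈ 0.672

Noncentrality parameter: λ = d·√(n/2) = 0.82 × √(13/2) = 2.0906
One-sided α = 0.05 → critical value z_{0.05} = 1.645.
Power = Φ(λ − 1.645) = Φ(0.446) = 0.6721.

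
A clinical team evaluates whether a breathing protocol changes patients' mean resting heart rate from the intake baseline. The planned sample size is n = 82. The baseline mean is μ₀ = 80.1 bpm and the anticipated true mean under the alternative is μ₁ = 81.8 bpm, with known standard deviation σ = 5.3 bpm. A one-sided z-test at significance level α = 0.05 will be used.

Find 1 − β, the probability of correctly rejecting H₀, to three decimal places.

Standardized effect: d = |μ₁ − μ₀| / σ = |81.8 − 80.1| / 5.3 = 0.3208
Noncentrality parameter: δ = d·√n = 0.3208 × √82 = 2.9046
Critical value for a one-sided test at α = 0.05: z_α = 1.645.
Power = Φ(δ − 1.645) = Φ(1.260) = 0.8961.

Power ≈ 0.896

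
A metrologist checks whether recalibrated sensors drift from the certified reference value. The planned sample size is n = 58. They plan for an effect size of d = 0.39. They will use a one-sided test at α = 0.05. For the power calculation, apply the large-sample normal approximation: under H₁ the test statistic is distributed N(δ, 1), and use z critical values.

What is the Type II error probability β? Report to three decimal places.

Noncentrality parameter: δ = d·√n = 0.39 × √58 = 2.9702
Critical value for a one-sided test at α = 0.05: z_α = 1.645.
Power = P(Z > 1.645 − δ) = Φ(1.325) = 0.9075.
Type II error: β = 1 − power = 1 − 0.9075 = 0.0925.

β ≈ 0.093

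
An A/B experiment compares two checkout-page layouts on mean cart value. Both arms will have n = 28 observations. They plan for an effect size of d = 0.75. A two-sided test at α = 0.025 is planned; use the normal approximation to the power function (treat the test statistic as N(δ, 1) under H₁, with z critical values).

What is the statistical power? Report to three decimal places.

Power ≈ 0.714

Noncentrality parameter: δ = d·√(n/2) = 0.75 × √(28/2) = 2.8062
Critical value for a two-sided test at α = 0.025: z_{α/2} = 2.241.
Power = Φ(δ − 2.241) + Φ(−δ − 2.241) = Φ(0.565) + Φ(-5.048) = 0.7139 + 0.0000 = 0.7139.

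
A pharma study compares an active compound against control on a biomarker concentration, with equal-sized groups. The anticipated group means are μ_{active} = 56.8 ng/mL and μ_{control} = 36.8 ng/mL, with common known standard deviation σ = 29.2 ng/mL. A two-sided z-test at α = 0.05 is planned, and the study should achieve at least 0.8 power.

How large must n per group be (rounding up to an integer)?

Standardized effect: d = |μ_{active} − μ_{control}| / σ = |56.8 − 36.8| / 29.2 = 0.6849
For power 0.8 need Φ(δ − z_{0.025}) = 0.8, so δ = z_{0.025} + z_{0.20} = 1.960 + 0.842 = 2.802.
(Ignoring the negligible lower-tail rejection probability gives the usual closed-form inversion.)
δ = d·√(n/2) ⇒ n = 2(δ/d)² = 2 × (2.802 / 0.6849)² = 33.46.
Round up to the next whole unit.

n = 34 per group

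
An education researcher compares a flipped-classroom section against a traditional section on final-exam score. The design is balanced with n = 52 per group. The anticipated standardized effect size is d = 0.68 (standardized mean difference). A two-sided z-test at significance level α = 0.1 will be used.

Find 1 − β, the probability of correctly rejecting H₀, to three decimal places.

Power ≈ 0.966

Noncentrality parameter: δ = d·√(n/2) = 0.68 × √(52/2) = 3.4673
Two-sided α = 0.1 → critical value z_{0.05} = 1.645.
Power = Φ(δ − 1.645) + Φ(−δ − 1.645) = Φ(1.822) + Φ(-5.112) = 0.9658 + 0.0000 = 0.9658.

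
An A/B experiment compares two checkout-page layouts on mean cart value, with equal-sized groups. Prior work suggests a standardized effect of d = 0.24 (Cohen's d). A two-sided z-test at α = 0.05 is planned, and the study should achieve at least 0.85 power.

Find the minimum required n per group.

n = 312 per group

For power 0.85 need Φ(δ − z_{0.025}) = 0.85, so δ = z_{0.025} + z_{0.15} = 1.960 + 1.036 = 2.996.
(For δ > 0 the lower-tail rejection region contributes negligibly to power, so the one-term inversion is standard.)
δ = d·√(n/2) ⇒ n = 2(δ/d)² = 2 × (2.996 / 0.24)² = 311.75.
Rounding up, n = 312 per group.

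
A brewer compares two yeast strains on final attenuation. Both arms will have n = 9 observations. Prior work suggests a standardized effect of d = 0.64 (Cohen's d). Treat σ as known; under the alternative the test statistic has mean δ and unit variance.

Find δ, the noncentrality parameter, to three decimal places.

δ ≈ 1.358

The noncentrality parameter scales effect size by the design's sample-size factor: δ = d·√(n/2) = 0.64 × √(9/2) = 1.3576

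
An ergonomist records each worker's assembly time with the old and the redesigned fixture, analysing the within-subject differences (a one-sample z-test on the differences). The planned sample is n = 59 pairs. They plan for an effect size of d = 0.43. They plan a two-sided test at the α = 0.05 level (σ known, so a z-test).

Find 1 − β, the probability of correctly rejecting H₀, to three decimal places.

Power ≈ 0.910

Noncentrality parameter: δ = d·√n = 0.43 × √59 = 3.3029
Two-sided α = 0.05 → critical value z_{0.025} = 1.960.
Power = Φ(δ − 1.960) + Φ(−δ − 1.960) = Φ(1.343) + Φ(-5.263) = 0.9104 + 0.0000 = 0.9104.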